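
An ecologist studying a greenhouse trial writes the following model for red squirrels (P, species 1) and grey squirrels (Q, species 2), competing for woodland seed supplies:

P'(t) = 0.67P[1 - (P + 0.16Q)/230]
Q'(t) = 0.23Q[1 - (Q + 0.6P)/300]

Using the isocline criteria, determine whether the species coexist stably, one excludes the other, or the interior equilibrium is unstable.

Compare the nullcline intercepts: K1/α12 = 230/0.16 = 1440 > K2 = 300; K2/α21 = 300/0.6 = 500 > K1 = 230.
Since both inequalities hold, each species can invade when rare, so the interior equilibrium is stable.

stable coexistence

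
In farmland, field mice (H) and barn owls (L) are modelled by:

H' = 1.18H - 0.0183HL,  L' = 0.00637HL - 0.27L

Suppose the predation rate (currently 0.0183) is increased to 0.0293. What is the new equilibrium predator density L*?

L* ≈ 40.3

At the interior fixed point, setting dH/dt = 0 with H > 0 fixes L* = (prey growth rate)/(HL coefficient) — independent of the other coefficients.
With the change, L* = 1.18/0.0293 = 40.3; it falls from 64.5.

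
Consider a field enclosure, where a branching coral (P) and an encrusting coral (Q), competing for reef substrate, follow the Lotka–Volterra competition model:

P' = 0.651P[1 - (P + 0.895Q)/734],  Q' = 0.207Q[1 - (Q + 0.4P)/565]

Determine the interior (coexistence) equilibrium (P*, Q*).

P* ≈ 356, Q* ≈ 423

Setting both brackets to zero gives the nullclines P + 0.895Q = 734 and 0.4P + Q = 565.
Substituting Q = 565 - 0.4P into the first: P(1 - 0.895·0.4) = 734 - 0.895·565.
So P* = 228/0.642 = 356, and then Q* = 565 - 0.4·356 = 423.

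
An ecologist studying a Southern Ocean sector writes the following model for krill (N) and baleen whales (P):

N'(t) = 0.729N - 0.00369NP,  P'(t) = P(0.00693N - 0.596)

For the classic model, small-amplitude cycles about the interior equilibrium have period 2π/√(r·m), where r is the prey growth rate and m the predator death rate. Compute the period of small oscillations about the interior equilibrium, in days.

Here r = 0.729 and m = 0.596, so r·m = 0.434.
ω = √0.434 = 0.659 per day, hence T = 2π/ω ≈ 9.53 days.

T ≈ 9.53 days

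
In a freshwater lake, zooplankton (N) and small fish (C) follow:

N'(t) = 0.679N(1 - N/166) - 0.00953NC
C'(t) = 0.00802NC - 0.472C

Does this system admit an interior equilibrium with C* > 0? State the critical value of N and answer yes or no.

The predator equation gives dC/dt > 0 only when N > 0.472/0.00802 = 58.9.
Without the predator, N → K = 166. Since 166 > 58.9, the predator can invade and persist.

Threshold N = 58.9; K > 58.9, so yes, the predator persists.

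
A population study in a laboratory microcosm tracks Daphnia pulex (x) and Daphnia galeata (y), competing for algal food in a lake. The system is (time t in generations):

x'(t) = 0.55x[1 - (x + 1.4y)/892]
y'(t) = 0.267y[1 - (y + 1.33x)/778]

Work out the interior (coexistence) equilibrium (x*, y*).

x* ≈ 229, y* ≈ 474

Setting both brackets to zero gives the nullclines x + 1.4y = 892 and 1.33x + y = 778.
Substituting y = 778 - 1.33x into the first: x(1 - 1.4·1.33) = 892 - 1.4·778.
So x* = -197/-0.862 = 229, and then y* = 778 - 1.33·229 = 474.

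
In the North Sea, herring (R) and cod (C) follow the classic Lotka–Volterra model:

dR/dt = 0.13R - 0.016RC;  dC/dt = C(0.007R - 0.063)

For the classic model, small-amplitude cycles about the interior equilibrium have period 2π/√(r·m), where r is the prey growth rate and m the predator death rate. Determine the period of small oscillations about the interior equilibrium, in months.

T ≈ 69.4 months

Here r = 0.13 and m = 0.063, so r·m = 0.00819.
ω = √0.00819 = 0.0905 per month, hence T = 2π/ω ≈ 69.4 months.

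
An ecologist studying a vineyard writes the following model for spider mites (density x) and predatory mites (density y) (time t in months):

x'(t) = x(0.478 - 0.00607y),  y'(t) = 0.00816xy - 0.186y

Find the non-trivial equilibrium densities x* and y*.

x* ≈ 22.8, y* ≈ 78.7

Set dy/dt = 0 with y > 0: 0.00816x - 0.186 = 0, so x* = 0.186/0.00816 = 22.8.
Set dx/dt = 0 with x > 0: 0.478 - 0.00607y = 0, so y* = 0.478/0.00607 = 78.7.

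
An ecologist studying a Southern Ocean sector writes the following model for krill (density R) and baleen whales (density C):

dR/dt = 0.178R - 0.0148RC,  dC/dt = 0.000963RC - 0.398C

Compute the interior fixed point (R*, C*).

R* ≈ 413, C* ≈ 12

Set dC/dt = 0 with C > 0: 0.000963R - 0.398 = 0, so R* = 0.398/0.000963 = 413.
Set dR/dt = 0 with R > 0: 0.178 - 0.0148C = 0, so C* = 0.178/0.0148 = 12.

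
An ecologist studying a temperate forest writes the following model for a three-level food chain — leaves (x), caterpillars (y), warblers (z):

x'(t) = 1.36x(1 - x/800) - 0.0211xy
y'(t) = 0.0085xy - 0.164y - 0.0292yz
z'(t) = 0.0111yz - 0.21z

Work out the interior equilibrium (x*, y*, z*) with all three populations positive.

From dz/dt = 0: 0.0111y* = 0.21, so y* = 18.9.
From dx/dt = 0: 1.36(1 - x*/800) = 0.0211·18.9, giving x* = 800·(1 - 0.294) = 565.
From dy/dt = 0: 0.0085·565 - 0.164 = 0.0292z*, so z* = 4.64/0.0292 = 159.

x* ≈ 565, y* ≈ 18.9, z* ≈ 159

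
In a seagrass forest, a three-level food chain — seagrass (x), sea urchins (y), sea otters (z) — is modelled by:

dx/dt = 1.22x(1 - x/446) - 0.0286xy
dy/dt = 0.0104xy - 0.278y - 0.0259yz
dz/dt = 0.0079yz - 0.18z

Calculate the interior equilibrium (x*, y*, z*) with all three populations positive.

x* ≈ 208, y* ≈ 22.8, z* ≈ 72.7

From dz/dt = 0: 0.0079y* = 0.18, so y* = 22.8.
From dx/dt = 0: 1.22(1 - x*/446) = 0.0286·22.8, giving x* = 446·(1 - 0.534) = 208.
From dy/dt = 0: 0.0104·208 - 0.278 = 0.0259z*, so z* = 1.88/0.0259 = 72.7.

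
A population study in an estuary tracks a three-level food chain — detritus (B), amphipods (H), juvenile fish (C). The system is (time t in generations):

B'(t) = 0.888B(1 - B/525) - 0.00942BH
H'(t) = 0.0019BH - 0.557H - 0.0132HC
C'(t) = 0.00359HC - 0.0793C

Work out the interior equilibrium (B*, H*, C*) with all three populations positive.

B* ≈ 402, H* ≈ 22.1, C* ≈ 15.7

From dC/dt = 0: 0.00359H* = 0.0793, so H* = 22.1.
From dB/dt = 0: 0.888(1 - B*/525) = 0.00942·22.1, giving B* = 525·(1 - 0.234) = 402.
From dH/dt = 0: 0.0019·402 - 0.557 = 0.0132C*, so C* = 0.207/0.0132 = 15.7.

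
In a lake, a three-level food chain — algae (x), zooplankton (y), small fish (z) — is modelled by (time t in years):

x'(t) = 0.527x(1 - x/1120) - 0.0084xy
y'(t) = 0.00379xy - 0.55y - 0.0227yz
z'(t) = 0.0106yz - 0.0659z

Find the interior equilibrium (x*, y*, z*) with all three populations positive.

x* ≈ 1010, y* ≈ 6.22, z* ≈ 144

From dz/dt = 0: 0.0106y* = 0.0659, so y* = 6.22.
From dx/dt = 0: 0.527(1 - x*/1120) = 0.0084·6.22, giving x* = 1120·(1 - 0.0991) = 1010.
From dy/dt = 0: 0.00379·1010 - 0.55 = 0.0227z*, so z* = 3.27/0.0227 = 144.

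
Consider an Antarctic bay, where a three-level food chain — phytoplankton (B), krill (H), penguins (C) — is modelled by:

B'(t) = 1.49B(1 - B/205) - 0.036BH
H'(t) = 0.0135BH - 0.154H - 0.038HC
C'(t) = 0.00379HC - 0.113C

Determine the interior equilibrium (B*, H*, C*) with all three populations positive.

From dC/dt = 0: 0.00379H* = 0.113, so H* = 29.8.
From dB/dt = 0: 1.49(1 - B*/205) = 0.036·29.8, giving B* = 205·(1 - 0.72) = 57.3.
From dH/dt = 0: 0.0135·57.3 - 0.154 = 0.038C*, so C* = 0.62/0.038 = 16.3.

B* ≈ 57.3, H* ≈ 29.8, C* ≈ 16.3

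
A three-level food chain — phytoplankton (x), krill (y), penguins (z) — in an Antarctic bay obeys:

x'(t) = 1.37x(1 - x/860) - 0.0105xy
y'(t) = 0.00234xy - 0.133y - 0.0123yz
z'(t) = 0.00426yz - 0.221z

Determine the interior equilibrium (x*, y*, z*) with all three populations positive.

From dz/dt = 0: 0.00426y* = 0.221, so y* = 51.9.
From dx/dt = 0: 1.37(1 - x*/860) = 0.0105·51.9, giving x* = 860·(1 - 0.398) = 518.
From dy/dt = 0: 0.00234·518 - 0.133 = 0.0123z*, so z* = 1.08/0.0123 = 87.7.

x* ≈ 518, y* ≈ 51.9, z* ≈ 87.7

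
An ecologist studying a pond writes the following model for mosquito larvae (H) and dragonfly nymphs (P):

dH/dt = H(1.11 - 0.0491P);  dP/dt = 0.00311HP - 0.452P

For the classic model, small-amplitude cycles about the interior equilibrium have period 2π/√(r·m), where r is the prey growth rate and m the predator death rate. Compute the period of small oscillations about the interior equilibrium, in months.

Here r = 1.11 and m = 0.452, so r·m = 0.502.
ω = √0.502 = 0.708 per month, hence T = 2π/ω ≈ 8.87 months.

T ≈ 8.87 months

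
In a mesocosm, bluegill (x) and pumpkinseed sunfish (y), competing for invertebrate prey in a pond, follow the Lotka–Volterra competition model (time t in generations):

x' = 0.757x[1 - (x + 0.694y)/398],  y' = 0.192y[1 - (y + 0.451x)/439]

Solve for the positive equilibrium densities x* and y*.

x* ≈ 136, y* ≈ 378

Setting both brackets to zero gives the nullclines x + 0.694y = 398 and 0.451x + y = 439.
Substituting y = 439 - 0.451x into the first: x(1 - 0.694·0.451) = 398 - 0.694·439.
So x* = 93.3/0.687 = 136, and then y* = 439 - 0.451·136 = 378.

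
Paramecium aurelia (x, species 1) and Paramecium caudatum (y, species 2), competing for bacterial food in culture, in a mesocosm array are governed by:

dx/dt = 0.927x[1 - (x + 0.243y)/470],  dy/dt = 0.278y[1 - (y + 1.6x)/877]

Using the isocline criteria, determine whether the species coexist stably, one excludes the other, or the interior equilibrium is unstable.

Compare the nullcline intercepts: K1/α12 = 470/0.243 = 1930 > K2 = 877; K2/α21 = 877/1.6 = 548 > K1 = 470.
Since both inequalities hold, each species can invade when rare, so the interior equilibrium is stable.

stable coexistence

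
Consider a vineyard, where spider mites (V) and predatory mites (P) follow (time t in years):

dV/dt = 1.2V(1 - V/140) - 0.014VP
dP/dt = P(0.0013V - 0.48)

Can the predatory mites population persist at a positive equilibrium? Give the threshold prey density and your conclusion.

Threshold V = 369; K < 369, so no, the predator goes extinct.

The predator equation gives dP/dt > 0 only when V > 0.48/0.0013 = 369.
Without the predator, V → K = 140. Since 140 < 369, the predator cannot invade.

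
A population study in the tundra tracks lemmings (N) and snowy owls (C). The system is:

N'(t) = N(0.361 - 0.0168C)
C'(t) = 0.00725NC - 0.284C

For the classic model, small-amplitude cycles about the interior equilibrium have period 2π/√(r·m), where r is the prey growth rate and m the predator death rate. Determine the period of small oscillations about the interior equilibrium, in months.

Here r = 0.361 and m = 0.284, so r·m = 0.103.
ω = √0.103 = 0.32 per month, hence T = 2π/ω ≈ 19.6 months.

T ≈ 19.6 months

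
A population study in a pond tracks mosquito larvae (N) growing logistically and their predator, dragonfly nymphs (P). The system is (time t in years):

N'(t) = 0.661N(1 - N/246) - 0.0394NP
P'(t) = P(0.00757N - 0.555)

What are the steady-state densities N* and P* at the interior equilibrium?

N* ≈ 73.3, P* ≈ 11.8

From dP/dt = 0 with P > 0: 0.00757N* = 0.555, so N* = 73.3.
Substitute into dN/dt = 0: 0.661(1 - 73.3/246) = 0.0394P*.
The bracket is 0.702, giving P* = 0.464/0.0394 = 11.8.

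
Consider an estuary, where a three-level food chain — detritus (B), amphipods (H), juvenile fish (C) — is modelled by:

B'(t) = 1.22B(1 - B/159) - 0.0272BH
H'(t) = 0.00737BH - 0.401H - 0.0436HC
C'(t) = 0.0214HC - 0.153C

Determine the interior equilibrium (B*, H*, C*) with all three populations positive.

B* ≈ 134, H* ≈ 7.15, C* ≈ 13.4

From dC/dt = 0: 0.0214H* = 0.153, so H* = 7.15.
From dB/dt = 0: 1.22(1 - B*/159) = 0.0272·7.15, giving B* = 159·(1 - 0.159) = 134.
From dH/dt = 0: 0.00737·134 - 0.401 = 0.0436C*, so C* = 0.584/0.0436 = 13.4.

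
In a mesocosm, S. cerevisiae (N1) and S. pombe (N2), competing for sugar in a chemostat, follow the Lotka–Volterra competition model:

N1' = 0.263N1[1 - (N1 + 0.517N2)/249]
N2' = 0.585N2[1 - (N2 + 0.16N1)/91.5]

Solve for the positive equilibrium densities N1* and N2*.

N1* ≈ 220, N2* ≈ 56.3

Setting both brackets to zero gives the nullclines N1 + 0.517N2 = 249 and 0.16N1 + N2 = 91.5.
Substituting N2 = 91.5 - 0.16N1 into the first: N1(1 - 0.517·0.16) = 249 - 0.517·91.5.
So N1* = 202/0.917 = 220, and then N2* = 91.5 - 0.16·220 = 56.3.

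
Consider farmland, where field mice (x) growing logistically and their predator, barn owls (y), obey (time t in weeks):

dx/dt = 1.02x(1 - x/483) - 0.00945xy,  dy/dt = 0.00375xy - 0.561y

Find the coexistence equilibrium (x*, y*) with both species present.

From dy/dt = 0 with y > 0: 0.00375x* = 0.561, so x* = 150.
Substitute into dx/dt = 0: 1.02(1 - 150/483) = 0.00945y*.
The bracket is 0.69, giving y* = 0.704/0.00945 = 74.5.

x* ≈ 150, y* ≈ 74.5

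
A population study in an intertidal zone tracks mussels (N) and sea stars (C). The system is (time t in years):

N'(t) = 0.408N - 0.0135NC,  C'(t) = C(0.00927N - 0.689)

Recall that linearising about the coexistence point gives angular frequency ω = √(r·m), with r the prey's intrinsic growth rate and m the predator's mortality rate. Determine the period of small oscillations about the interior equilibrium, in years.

Here r = 0.408 and m = 0.689, so r·m = 0.281.
ω = √0.281 = 0.53 per year, hence T = 2π/ω ≈ 11.9 years.

T ≈ 11.9 years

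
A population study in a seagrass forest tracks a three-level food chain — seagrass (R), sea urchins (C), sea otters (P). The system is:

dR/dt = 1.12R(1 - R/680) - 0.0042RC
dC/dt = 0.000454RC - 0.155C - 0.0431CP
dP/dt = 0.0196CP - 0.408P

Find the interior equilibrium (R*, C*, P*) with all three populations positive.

From dP/dt = 0: 0.0196C* = 0.408, so C* = 20.8.
From dR/dt = 0: 1.12(1 - R*/680) = 0.0042·20.8, giving R* = 680·(1 - 0.0781) = 627.
From dC/dt = 0: 0.000454·627 - 0.155 = 0.0431P*, so P* = 0.13/0.0431 = 3.01.

R* ≈ 627, C* ≈ 20.8, P* ≈ 3.01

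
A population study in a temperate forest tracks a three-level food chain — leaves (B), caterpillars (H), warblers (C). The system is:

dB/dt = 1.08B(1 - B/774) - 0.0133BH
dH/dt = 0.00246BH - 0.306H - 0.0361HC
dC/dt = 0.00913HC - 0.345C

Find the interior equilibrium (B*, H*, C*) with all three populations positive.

From dC/dt = 0: 0.00913H* = 0.345, so H* = 37.8.
From dB/dt = 0: 1.08(1 - B*/774) = 0.0133·37.8, giving B* = 774·(1 - 0.465) = 414.
From dH/dt = 0: 0.00246·414 - 0.306 = 0.0361C*, so C* = 0.712/0.0361 = 19.7.

B* ≈ 414, H* ≈ 37.8, C* ≈ 19.7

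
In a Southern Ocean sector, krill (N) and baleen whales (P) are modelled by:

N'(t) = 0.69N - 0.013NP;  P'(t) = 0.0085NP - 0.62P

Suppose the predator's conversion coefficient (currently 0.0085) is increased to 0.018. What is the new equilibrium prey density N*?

At the interior fixed point, setting dP/dt = 0 with P > 0 fixes N* = (predator death rate)/(NP coefficient) — independent of the other coefficients.
With the change, N* = 0.62/0.018 = 34.4; it falls from 72.9.

N* ≈ 34.4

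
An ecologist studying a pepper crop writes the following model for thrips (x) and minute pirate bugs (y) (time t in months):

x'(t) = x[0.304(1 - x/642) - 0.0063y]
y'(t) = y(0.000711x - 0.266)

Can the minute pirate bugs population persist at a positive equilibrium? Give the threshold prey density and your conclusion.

Threshold x = 374; K > 374, so yes, the predator persists.

The predator equation gives dy/dt > 0 only when x > 0.266/0.000711 = 374.
Without the predator, x → K = 642. Since 642 > 374, the predator can invade and persist.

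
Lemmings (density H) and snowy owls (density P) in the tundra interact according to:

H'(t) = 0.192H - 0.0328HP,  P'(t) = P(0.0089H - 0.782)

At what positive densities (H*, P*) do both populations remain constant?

H* ≈ 87.9, P* ≈ 5.85

Set dP/dt = 0 with P > 0: 0.0089H - 0.782 = 0, so H* = 0.782/0.0089 = 87.9.
Set dH/dt = 0 with H > 0: 0.192 - 0.0328P = 0, so P* = 0.192/0.0328 = 5.85.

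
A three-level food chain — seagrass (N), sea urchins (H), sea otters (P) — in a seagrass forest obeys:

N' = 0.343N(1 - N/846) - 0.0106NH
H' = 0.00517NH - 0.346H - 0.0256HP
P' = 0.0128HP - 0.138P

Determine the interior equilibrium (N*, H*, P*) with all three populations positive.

N* ≈ 564, H* ≈ 10.8, P* ≈ 100

From dP/dt = 0: 0.0128H* = 0.138, so H* = 10.8.
From dN/dt = 0: 0.343(1 - N*/846) = 0.0106·10.8, giving N* = 846·(1 - 0.333) = 564.
From dH/dt = 0: 0.00517·564 - 0.346 = 0.0256P*, so P* = 2.57/0.0256 = 100.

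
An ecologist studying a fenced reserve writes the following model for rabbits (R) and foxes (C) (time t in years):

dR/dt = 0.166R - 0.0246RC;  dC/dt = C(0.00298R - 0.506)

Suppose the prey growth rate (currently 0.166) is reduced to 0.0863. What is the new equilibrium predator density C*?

At the interior fixed point, setting dR/dt = 0 with R > 0 fixes C* = (prey growth rate)/(RC coefficient) — independent of the other coefficients.
With the change, C* = 0.0863/0.0246 = 3.51; it falls from 6.75.

C* ≈ 3.51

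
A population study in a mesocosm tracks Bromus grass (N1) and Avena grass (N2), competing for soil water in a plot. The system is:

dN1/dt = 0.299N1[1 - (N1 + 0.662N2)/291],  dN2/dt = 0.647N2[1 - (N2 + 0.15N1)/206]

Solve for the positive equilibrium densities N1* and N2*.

Setting both brackets to zero gives the nullclines N1 + 0.662N2 = 291 and 0.15N1 + N2 = 206.
Substituting N2 = 206 - 0.15N1 into the first: N1(1 - 0.662·0.15) = 291 - 0.662·206.
So N1* = 155/0.901 = 172, and then N2* = 206 - 0.15·172 = 180.

N1* ≈ 172, N2* ≈ 180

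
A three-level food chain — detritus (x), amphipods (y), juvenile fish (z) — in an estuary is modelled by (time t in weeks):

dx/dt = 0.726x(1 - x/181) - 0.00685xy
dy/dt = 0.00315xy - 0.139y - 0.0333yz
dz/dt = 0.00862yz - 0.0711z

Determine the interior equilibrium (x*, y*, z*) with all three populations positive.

x* ≈ 167, y* ≈ 8.25, z* ≈ 11.6

From dz/dt = 0: 0.00862y* = 0.0711, so y* = 8.25.
From dx/dt = 0: 0.726(1 - x*/181) = 0.00685·8.25, giving x* = 181·(1 - 0.0778) = 167.
From dy/dt = 0: 0.00315·167 - 0.139 = 0.0333z*, so z* = 0.387/0.0333 = 11.6.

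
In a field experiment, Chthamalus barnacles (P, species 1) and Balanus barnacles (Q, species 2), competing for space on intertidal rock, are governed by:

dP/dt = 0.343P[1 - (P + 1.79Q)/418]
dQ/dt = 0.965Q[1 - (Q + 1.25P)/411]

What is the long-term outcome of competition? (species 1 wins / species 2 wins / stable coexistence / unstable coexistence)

unstable coexistence (outcome depends on initial conditions)

Compare the nullcline intercepts: K1/α12 = 418/1.79 = 234 < K2 = 411; K2/α21 = 411/1.25 = 329 < K1 = 418.
Since both are reversed, neither can invade when rare; the interior point is a saddle.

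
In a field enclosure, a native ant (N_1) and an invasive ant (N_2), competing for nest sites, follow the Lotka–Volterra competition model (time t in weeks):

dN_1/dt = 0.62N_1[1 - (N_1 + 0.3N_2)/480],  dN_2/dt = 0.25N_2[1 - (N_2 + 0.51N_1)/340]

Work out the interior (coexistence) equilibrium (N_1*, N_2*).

N_1* ≈ 446, N_2* ≈ 112

Setting both brackets to zero gives the nullclines N_1 + 0.3N_2 = 480 and 0.51N_1 + N_2 = 340.
Substituting N_2 = 340 - 0.51N_1 into the first: N_1(1 - 0.3·0.51) = 480 - 0.3·340.
So N_1* = 378/0.847 = 446, and then N_2* = 340 - 0.51·446 = 112.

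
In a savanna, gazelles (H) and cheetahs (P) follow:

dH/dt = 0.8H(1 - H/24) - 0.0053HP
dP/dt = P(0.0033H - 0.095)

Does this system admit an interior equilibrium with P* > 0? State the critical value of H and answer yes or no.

The predator equation gives dP/dt > 0 only when H > 0.095/0.0033 = 28.8.
Without the predator, H → K = 24. Since 24 < 28.8, the predator cannot invade.

Threshold H = 28.8; K < 28.8, so no, the predator goes extinct.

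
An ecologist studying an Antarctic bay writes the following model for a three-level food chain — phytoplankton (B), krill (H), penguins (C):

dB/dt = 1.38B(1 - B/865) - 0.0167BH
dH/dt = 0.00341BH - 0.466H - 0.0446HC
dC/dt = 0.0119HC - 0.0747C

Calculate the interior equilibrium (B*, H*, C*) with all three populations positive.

B* ≈ 799, H* ≈ 6.28, C* ≈ 50.7

From dC/dt = 0: 0.0119H* = 0.0747, so H* = 6.28.
From dB/dt = 0: 1.38(1 - B*/865) = 0.0167·6.28, giving B* = 865·(1 - 0.076) = 799.
From dH/dt = 0: 0.00341·799 - 0.466 = 0.0446C*, so C* = 2.26/0.0446 = 50.7.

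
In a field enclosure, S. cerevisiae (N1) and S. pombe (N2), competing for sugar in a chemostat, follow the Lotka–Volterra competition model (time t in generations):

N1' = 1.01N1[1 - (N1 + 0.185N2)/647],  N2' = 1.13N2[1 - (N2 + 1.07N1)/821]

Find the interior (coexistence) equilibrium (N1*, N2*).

Setting both brackets to zero gives the nullclines N1 + 0.185N2 = 647 and 1.07N1 + N2 = 821.
Substituting N2 = 821 - 1.07N1 into the first: N1(1 - 0.185·1.07) = 647 - 0.185·821.
So N1* = 495/0.802 = 617, and then N2* = 821 - 1.07·617 = 160.

N1* ≈ 617, N2* ≈ 160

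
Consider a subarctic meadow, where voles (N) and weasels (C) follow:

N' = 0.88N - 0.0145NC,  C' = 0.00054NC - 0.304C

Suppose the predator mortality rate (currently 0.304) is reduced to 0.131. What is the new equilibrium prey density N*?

N* ≈ 243

At the interior fixed point, setting dC/dt = 0 with C > 0 fixes N* = (predator death rate)/(NC coefficient) — independent of the other coefficients.
With the change, N* = 0.131/0.00054 = 243; it falls from 563.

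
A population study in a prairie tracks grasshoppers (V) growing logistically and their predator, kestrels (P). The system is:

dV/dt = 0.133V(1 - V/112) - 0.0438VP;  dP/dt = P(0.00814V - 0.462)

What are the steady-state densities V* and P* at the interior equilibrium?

From dP/dt = 0 with P > 0: 0.00814V* = 0.462, so V* = 56.8.
Substitute into dV/dt = 0: 0.133(1 - 56.8/112) = 0.0438P*.
The bracket is 0.493, giving P* = 0.0656/0.0438 = 1.5.

V* ≈ 56.8, P* ≈ 1.5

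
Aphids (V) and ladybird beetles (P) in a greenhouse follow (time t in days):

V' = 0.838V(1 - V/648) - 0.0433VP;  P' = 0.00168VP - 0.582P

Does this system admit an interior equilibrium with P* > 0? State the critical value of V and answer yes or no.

Threshold V = 346; K > 346, so yes, the predator persists.

The predator equation gives dP/dt > 0 only when V > 0.582/0.00168 = 346.
Without the predator, V → K = 648. Since 648 > 346, the predator can invade and persist.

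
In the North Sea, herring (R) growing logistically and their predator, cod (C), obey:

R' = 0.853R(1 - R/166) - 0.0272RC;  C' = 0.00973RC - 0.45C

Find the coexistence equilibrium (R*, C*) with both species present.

R* ≈ 46.2, C* ≈ 22.6

From dC/dt = 0 with C > 0: 0.00973R* = 0.45, so R* = 46.2.
Substitute into dR/dt = 0: 0.853(1 - 46.2/166) = 0.0272C*.
The bracket is 0.721, giving C* = 0.615/0.0272 = 22.6.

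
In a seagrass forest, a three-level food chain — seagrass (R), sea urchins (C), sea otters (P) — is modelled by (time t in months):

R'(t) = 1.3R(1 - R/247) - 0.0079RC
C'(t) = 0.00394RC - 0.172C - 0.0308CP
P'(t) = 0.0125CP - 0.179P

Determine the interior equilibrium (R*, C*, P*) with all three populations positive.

From dP/dt = 0: 0.0125C* = 0.179, so C* = 14.3.
From dR/dt = 0: 1.3(1 - R*/247) = 0.0079·14.3, giving R* = 247·(1 - 0.087) = 226.
From dC/dt = 0: 0.00394·226 - 0.172 = 0.0308P*, so P* = 0.716/0.0308 = 23.3.

R* ≈ 226, C* ≈ 14.3, P* ≈ 23.3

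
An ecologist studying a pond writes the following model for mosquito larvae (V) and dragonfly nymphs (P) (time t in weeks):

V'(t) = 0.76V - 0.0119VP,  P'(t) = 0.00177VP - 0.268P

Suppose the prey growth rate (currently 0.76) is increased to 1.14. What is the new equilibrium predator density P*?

At the interior fixed point, setting dV/dt = 0 with V > 0 fixes P* = (prey growth rate)/(VP coefficient) — independent of the other coefficients.
With the change, P* = 1.14/0.0119 = 95.8; it rises from 63.9.

P* ≈ 95.8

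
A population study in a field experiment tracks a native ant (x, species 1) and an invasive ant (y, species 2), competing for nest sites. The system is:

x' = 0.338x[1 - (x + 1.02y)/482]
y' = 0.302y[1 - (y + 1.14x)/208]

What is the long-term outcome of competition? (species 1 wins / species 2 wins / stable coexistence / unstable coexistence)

species 1 excludes species 2

Compare the nullcline intercepts: K1/α12 = 482/1.02 = 473 > K2 = 208; K2/α21 = 208/1.14 = 182 < K1 = 482.
Since the inequalities point opposite ways, species 1 can invade but species 2 cannot.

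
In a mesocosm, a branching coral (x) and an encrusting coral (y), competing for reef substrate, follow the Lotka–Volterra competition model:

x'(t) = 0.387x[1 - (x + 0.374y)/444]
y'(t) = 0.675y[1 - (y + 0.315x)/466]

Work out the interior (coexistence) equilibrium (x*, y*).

x* ≈ 306, y* ≈ 370

Setting both brackets to zero gives the nullclines x + 0.374y = 444 and 0.315x + y = 466.
Substituting y = 466 - 0.315x into the first: x(1 - 0.374·0.315) = 444 - 0.374·466.
So x* = 270/0.882 = 306, and then y* = 466 - 0.315·306 = 370.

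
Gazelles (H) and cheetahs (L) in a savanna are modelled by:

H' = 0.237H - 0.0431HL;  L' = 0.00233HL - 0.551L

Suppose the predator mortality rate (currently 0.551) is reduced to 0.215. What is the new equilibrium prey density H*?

At the interior fixed point, setting dL/dt = 0 with L > 0 fixes H* = (predator death rate)/(HL coefficient) — independent of the other coefficients.
With the change, H* = 0.215/0.00233 = 92.3; it falls from 236.

H* ≈ 92.3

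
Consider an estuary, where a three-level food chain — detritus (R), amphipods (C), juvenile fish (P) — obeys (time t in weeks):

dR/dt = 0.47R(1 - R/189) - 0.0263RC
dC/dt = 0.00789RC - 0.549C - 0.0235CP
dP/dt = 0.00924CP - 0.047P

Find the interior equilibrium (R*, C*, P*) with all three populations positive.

From dP/dt = 0: 0.00924C* = 0.047, so C* = 5.09.
From dR/dt = 0: 0.47(1 - R*/189) = 0.0263·5.09, giving R* = 189·(1 - 0.285) = 135.
From dC/dt = 0: 0.00789·135 - 0.549 = 0.0235P*, so P* = 0.518/0.0235 = 22.

R* ≈ 135, C* ≈ 5.09, P* ≈ 22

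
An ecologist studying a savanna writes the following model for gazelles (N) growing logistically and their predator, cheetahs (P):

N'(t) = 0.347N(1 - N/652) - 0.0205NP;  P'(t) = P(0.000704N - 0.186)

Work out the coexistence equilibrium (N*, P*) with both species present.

From dP/dt = 0 with P > 0: 0.000704N* = 0.186, so N* = 264.
Substitute into dN/dt = 0: 0.347(1 - 264/652) = 0.0205P*.
The bracket is 0.595, giving P* = 0.206/0.0205 = 10.1.

N* ≈ 264, P* ≈ 10.1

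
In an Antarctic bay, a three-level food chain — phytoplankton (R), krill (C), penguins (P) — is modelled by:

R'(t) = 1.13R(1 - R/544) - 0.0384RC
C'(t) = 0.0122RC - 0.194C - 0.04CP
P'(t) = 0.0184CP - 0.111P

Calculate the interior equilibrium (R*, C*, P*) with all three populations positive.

From dP/dt = 0: 0.0184C* = 0.111, so C* = 6.03.
From dR/dt = 0: 1.13(1 - R*/544) = 0.0384·6.03, giving R* = 544·(1 - 0.205) = 432.
From dC/dt = 0: 0.0122·432 - 0.194 = 0.04P*, so P* = 5.08/0.04 = 127.

R* ≈ 432, C* ≈ 6.03, P* ≈ 127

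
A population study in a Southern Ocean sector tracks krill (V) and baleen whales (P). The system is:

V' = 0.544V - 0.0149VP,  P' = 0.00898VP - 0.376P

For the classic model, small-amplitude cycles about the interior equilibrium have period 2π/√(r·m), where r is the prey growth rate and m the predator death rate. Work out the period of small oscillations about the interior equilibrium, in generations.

T ≈ 13.9 generations

Here r = 0.544 and m = 0.376, so r·m = 0.205.
ω = √0.205 = 0.452 per generation, hence T = 2π/ω ≈ 13.9 generations.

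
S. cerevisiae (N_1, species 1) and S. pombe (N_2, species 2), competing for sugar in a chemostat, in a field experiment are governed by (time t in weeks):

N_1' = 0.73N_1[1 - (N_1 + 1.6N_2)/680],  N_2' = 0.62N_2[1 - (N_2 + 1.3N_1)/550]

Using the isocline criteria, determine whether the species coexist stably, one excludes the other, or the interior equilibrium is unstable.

Compare the nullcline intercepts: K1/α12 = 680/1.6 = 425 < K2 = 550; K2/α21 = 550/1.3 = 423 < K1 = 680.
Since both are reversed, neither can invade when rare; the interior point is a saddle.

unstable coexistence (outcome depends on initial conditions)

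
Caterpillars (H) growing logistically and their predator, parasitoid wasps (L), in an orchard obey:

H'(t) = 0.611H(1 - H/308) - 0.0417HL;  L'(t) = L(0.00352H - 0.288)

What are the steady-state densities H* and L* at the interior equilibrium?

From dL/dt = 0 with L > 0: 0.00352H* = 0.288, so H* = 81.8.
Substitute into dH/dt = 0: 0.611(1 - 81.8/308) = 0.0417L*.
The bracket is 0.734, giving L* = 0.449/0.0417 = 10.8.

H* ≈ 81.8, L* ≈ 10.8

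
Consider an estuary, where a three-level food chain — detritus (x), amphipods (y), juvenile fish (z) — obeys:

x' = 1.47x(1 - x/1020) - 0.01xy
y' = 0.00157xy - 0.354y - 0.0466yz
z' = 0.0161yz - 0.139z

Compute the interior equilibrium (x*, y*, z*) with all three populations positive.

From dz/dt = 0: 0.0161y* = 0.139, so y* = 8.63.
From dx/dt = 0: 1.47(1 - x*/1020) = 0.01·8.63, giving x* = 1020·(1 - 0.0587) = 960.
From dy/dt = 0: 0.00157·960 - 0.354 = 0.0466z*, so z* = 1.15/0.0466 = 24.7.

x* ≈ 960, y* ≈ 8.63, z* ≈ 24.7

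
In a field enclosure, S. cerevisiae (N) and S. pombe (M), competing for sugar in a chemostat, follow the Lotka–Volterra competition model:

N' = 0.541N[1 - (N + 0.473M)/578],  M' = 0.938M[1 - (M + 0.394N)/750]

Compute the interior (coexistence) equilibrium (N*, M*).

Setting both brackets to zero gives the nullclines N + 0.473M = 578 and 0.394N + M = 750.
Substituting M = 750 - 0.394N into the first: N(1 - 0.473·0.394) = 578 - 0.473·750.
So N* = 223/0.814 = 274, and then M* = 750 - 0.394·274 = 642.

N* ≈ 274, M* ≈ 642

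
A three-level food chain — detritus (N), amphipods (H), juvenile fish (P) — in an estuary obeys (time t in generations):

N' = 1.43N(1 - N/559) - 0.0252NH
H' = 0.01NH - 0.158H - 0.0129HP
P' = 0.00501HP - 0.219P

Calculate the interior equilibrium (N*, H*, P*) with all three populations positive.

From dP/dt = 0: 0.00501H* = 0.219, so H* = 43.7.
From dN/dt = 0: 1.43(1 - N*/559) = 0.0252·43.7, giving N* = 559·(1 - 0.77) = 128.
From dH/dt = 0: 0.01·128 - 0.158 = 0.0129P*, so P* = 1.13/0.0129 = 87.3.

N* ≈ 128, H* ≈ 43.7, P* ≈ 87.3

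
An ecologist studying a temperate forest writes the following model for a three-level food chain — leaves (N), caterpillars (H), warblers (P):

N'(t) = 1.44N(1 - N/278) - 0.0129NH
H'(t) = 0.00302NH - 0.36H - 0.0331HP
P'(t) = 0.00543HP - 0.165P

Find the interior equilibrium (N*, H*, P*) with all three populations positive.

N* ≈ 202, H* ≈ 30.4, P* ≈ 7.58

From dP/dt = 0: 0.00543H* = 0.165, so H* = 30.4.
From dN/dt = 0: 1.44(1 - N*/278) = 0.0129·30.4, giving N* = 278·(1 - 0.272) = 202.
From dH/dt = 0: 0.00302·202 - 0.36 = 0.0331P*, so P* = 0.251/0.0331 = 7.58.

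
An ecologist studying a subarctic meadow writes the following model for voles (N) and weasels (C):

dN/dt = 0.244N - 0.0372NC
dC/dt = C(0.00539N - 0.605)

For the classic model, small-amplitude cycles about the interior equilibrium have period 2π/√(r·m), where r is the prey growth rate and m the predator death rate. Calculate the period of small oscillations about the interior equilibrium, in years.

Here r = 0.244 and m = 0.605, so r·m = 0.148.
ω = √0.148 = 0.384 per year, hence T = 2π/ω ≈ 16.4 years.

T ≈ 16.4 years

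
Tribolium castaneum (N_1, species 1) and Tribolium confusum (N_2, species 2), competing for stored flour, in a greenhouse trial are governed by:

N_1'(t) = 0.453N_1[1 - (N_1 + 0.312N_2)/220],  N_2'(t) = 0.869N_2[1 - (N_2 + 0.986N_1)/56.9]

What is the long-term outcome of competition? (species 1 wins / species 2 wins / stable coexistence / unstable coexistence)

Compare the nullcline intercepts: K1/α12 = 220/0.312 = 705 > K2 = 56.9; K2/α21 = 56.9/0.986 = 57.7 < K1 = 220.
Since the inequalities point opposite ways, species 1 can invade but species 2 cannot.

species 1 excludes species 2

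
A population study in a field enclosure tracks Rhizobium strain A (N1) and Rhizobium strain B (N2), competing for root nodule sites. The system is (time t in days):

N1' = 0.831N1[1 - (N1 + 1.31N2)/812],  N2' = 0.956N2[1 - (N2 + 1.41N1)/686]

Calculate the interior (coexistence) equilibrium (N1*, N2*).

N1* ≈ 102, N2* ≈ 542

Setting both brackets to zero gives the nullclines N1 + 1.31N2 = 812 and 1.41N1 + N2 = 686.
Substituting N2 = 686 - 1.41N1 into the first: N1(1 - 1.31·1.41) = 812 - 1.31·686.
So N1* = -86.7/-0.847 = 102, and then N2* = 686 - 1.41·102 = 542.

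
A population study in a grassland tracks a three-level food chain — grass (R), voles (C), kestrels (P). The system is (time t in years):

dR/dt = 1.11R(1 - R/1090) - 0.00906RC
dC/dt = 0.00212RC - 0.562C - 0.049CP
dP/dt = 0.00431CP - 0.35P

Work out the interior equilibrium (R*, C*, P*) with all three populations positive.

From dP/dt = 0: 0.00431C* = 0.35, so C* = 81.2.
From dR/dt = 0: 1.11(1 - R*/1090) = 0.00906·81.2, giving R* = 1090·(1 - 0.663) = 368.
From dC/dt = 0: 0.00212·368 - 0.562 = 0.049P*, so P* = 0.217/0.049 = 4.43.

R* ≈ 368, C* ≈ 81.2, P* ≈ 4.43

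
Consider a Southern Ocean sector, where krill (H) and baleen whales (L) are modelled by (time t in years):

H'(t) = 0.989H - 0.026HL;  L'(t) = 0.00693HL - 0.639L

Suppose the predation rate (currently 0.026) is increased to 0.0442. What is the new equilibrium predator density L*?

L* ≈ 22.4

At the interior fixed point, setting dH/dt = 0 with H > 0 fixes L* = (prey growth rate)/(HL coefficient) — independent of the other coefficients.
With the change, L* = 0.989/0.0442 = 22.4; it falls from 38.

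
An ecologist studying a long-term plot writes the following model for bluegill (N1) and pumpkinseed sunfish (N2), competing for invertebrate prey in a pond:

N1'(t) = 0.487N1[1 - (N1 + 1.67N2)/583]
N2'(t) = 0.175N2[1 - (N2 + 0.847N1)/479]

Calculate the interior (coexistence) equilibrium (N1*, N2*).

N1* ≈ 523, N2* ≈ 35.7

Setting both brackets to zero gives the nullclines N1 + 1.67N2 = 583 and 0.847N1 + N2 = 479.
Substituting N2 = 479 - 0.847N1 into the first: N1(1 - 1.67·0.847) = 583 - 1.67·479.
So N1* = -217/-0.414 = 523, and then N2* = 479 - 0.847·523 = 35.7.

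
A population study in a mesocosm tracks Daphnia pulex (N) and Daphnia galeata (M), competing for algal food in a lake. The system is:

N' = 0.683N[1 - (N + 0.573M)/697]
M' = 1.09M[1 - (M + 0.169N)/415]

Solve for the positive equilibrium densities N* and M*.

Setting both brackets to zero gives the nullclines N + 0.573M = 697 and 0.169N + M = 415.
Substituting M = 415 - 0.169N into the first: N(1 - 0.573·0.169) = 697 - 0.573·415.
So N* = 459/0.903 = 508, and then M* = 415 - 0.169·508 = 329.

N* ≈ 508, M* ≈ 329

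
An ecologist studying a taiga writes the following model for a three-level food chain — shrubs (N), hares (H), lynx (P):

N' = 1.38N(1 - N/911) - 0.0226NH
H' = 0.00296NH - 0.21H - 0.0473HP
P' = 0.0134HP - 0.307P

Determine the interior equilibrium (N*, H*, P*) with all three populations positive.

From dP/dt = 0: 0.0134H* = 0.307, so H* = 22.9.
From dN/dt = 0: 1.38(1 - N*/911) = 0.0226·22.9, giving N* = 911·(1 - 0.375) = 569.
From dH/dt = 0: 0.00296·569 - 0.21 = 0.0473P*, so P* = 1.47/0.0473 = 31.2.

N* ≈ 569, H* ≈ 22.9, P* ≈ 31.2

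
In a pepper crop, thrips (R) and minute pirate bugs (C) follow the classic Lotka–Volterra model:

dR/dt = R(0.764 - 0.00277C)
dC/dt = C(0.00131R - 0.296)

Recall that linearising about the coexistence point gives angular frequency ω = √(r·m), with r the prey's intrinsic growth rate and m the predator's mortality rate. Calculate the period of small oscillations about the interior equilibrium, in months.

Here r = 0.764 and m = 0.296, so r·m = 0.226.
ω = √0.226 = 0.476 per month, hence T = 2π/ω ≈ 13.2 months.

T ≈ 13.2 months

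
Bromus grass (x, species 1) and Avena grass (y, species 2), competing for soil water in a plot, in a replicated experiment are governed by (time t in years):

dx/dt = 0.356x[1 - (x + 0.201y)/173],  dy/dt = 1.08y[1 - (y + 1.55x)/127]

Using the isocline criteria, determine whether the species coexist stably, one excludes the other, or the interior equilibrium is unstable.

Compare the nullcline intercepts: K1/α12 = 173/0.201 = 861 > K2 = 127; K2/α21 = 127/1.55 = 81.9 < K1 = 173.
Since the inequalities point opposite ways, species 1 can invade but species 2 cannot.

species 1 excludes species 2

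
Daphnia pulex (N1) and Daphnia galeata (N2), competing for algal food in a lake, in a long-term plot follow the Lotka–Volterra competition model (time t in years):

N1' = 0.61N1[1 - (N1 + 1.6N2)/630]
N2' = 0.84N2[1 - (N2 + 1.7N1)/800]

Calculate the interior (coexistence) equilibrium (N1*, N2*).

Setting both brackets to zero gives the nullclines N1 + 1.6N2 = 630 and 1.7N1 + N2 = 800.
Substituting N2 = 800 - 1.7N1 into the first: N1(1 - 1.6·1.7) = 630 - 1.6·800.
So N1* = -650/-1.72 = 378, and then N2* = 800 - 1.7·378 = 158.

N1* ≈ 378, N2* ≈ 158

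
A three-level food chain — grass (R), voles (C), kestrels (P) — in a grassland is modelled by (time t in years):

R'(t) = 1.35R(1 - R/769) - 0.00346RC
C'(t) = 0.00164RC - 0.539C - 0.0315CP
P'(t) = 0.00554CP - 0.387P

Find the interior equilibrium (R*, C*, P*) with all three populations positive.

From dP/dt = 0: 0.00554C* = 0.387, so C* = 69.9.
From dR/dt = 0: 1.35(1 - R*/769) = 0.00346·69.9, giving R* = 769·(1 - 0.179) = 631.
From dC/dt = 0: 0.00164·631 - 0.539 = 0.0315P*, so P* = 0.496/0.0315 = 15.8.

R* ≈ 631, C* ≈ 69.9, P* ≈ 15.8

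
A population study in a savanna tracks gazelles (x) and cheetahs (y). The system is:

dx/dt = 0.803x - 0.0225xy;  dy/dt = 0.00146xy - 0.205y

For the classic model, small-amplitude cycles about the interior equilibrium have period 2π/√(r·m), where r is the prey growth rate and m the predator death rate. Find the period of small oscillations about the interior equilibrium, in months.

T ≈ 15.5 months

Here r = 0.803 and m = 0.205, so r·m = 0.165.
ω = √0.165 = 0.406 per month, hence T = 2π/ω ≈ 15.5 months.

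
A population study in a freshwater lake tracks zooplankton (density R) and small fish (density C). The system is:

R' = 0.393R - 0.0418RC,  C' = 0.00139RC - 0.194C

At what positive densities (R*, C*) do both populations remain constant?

R* ≈ 140, C* ≈ 9.4

Set dC/dt = 0 with C > 0: 0.00139R - 0.194 = 0, so R* = 0.194/0.00139 = 140.
Set dR/dt = 0 with R > 0: 0.393 - 0.0418C = 0, so C* = 0.393/0.0418 = 9.4.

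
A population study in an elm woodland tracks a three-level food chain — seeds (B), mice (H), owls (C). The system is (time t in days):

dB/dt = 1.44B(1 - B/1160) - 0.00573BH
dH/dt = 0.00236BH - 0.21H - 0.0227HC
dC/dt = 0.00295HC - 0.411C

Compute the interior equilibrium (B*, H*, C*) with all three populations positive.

B* ≈ 517, H* ≈ 139, C* ≈ 44.5

From dC/dt = 0: 0.00295H* = 0.411, so H* = 139.
From dB/dt = 0: 1.44(1 - B*/1160) = 0.00573·139, giving B* = 1160·(1 - 0.554) = 517.
From dH/dt = 0: 0.00236·517 - 0.21 = 0.0227C*, so C* = 1.01/0.0227 = 44.5.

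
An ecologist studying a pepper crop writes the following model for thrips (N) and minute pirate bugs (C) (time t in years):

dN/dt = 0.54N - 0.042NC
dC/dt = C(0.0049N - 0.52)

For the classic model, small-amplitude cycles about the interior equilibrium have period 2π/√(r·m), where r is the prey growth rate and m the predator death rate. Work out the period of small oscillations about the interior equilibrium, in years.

T ≈ 11.9 years

Here r = 0.54 and m = 0.52, so r·m = 0.281.
ω = √0.281 = 0.53 per year, hence T = 2π/ω ≈ 11.9 years.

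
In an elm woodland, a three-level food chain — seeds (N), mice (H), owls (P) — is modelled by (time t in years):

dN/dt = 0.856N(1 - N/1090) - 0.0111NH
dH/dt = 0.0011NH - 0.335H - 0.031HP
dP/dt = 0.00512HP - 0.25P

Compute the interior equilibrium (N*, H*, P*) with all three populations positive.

N* ≈ 400, H* ≈ 48.8, P* ≈ 3.38

From dP/dt = 0: 0.00512H* = 0.25, so H* = 48.8.
From dN/dt = 0: 0.856(1 - N*/1090) = 0.0111·48.8, giving N* = 1090·(1 - 0.633) = 400.
From dH/dt = 0: 0.0011·400 - 0.335 = 0.031P*, so P* = 0.105/0.031 = 3.38.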